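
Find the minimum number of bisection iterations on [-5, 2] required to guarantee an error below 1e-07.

We need (b-a)/2^n ≤ 1e-07
(2 - (-5))/2^n ≤ 1e-07
7/2^n ≤ 1e-07
2^n ≥ 70000000
n ≥ log₂(70000000) = 26.06
n ≥ 27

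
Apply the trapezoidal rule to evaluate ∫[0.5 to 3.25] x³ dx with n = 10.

f(x) = x³
a = 0.5, b = 3.25, n = 10
h = (b - a)/n = 0.275000

Trapezoidal rule: (h/2)[f(x₀) + 2f(x₁) + 2f(x₂) + ... + f(xₙ)]

x_0 = 0.5000, f(x_0) = 0.125000, coefficient = 1
x_1 = 0.7750, f(x_1) = 0.465484, coefficient = 2
x_2 = 1.0500, f(x_2) = 1.157625, coefficient = 2
x_3 = 1.3250, f(x_3) = 2.326203, coefficient = 2
x_4 = 1.6000, f(x_4) = 4.096000, coefficient = 2
x_5 = 1.8750, f(x_5) = 6.591797, coefficient = 2
x_6 = 2.1500, f(x_6) = 9.938375, coefficient = 2
x_7 = 2.4250, f(x_7) = 14.260516, coefficient = 2
x_8 = 2.7000, f(x_8) = 19.683000, coefficient = 2
x_9 = 2.9750, f(x_9) = 26.330609, coefficient = 2
x_10 = 3.2500, f(x_10) = 34.328125, coefficient = 1

I ≈ (0.275000/2) × 204.152344 = 28.070947
Exact value: 27.875977
Error: 0.194971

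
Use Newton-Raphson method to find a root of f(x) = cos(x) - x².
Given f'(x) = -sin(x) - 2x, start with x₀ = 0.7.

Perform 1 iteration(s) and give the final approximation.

f(x) = cos(x) - x²
f'(x) = -sin(x) - 2x
x₀ = 0.7

Newton-Raphson formula: x_{n+1} = x_n - f(x_n)/f'(x_n)

Iteration 1:
  f(0.700000) = 0.274842
  f'(0.700000) = -2.044218
  x_1 = 0.700000 - 0.274842/(-2.044218) = 0.834449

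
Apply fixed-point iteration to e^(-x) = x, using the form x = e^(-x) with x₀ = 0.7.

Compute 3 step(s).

Equation: e^(-x) = x
Fixed-point form: x = e^(-x)
x₀ = 0.7

x_1 = g(0.700000) = 0.496585
x_2 = g(0.496585) = 0.608605
x_3 = g(0.608605) = 0.544109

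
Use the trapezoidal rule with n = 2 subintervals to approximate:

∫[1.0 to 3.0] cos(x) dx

f(x) = cos(x)
a = 1.0, b = 3.0, n = 2
h = (b - a)/n = 1.000000

Trapezoidal rule: (h/2)[f(x₀) + 2f(x₁) + 2f(x₂) + ... + f(xₙ)]

x_0 = 1.0000, f(x_0) = 0.540302, coefficient = 1
x_1 = 2.0000, f(x_1) = -0.416147, coefficient = 2
x_2 = 3.0000, f(x_2) = -0.989992, coefficient = 1

I ≈ (1.000000/2) × -1.281984 = -0.640992
Exact value: -0.700351
Error: 0.059359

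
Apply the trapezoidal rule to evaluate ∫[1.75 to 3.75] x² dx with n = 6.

f(x) = x²
a = 1.75, b = 3.75, n = 6
h = (b - a)/n = 0.333333

Trapezoidal rule: (h/2)[f(x₀) + 2f(x₁) + 2f(x₂) + ... + f(xₙ)]

x_0 = 1.7500, f(x_0) = 3.062500, coefficient = 1
x_1 = 2.0833, f(x_1) = 4.340278, coefficient = 2
x_2 = 2.4167, f(x_2) = 5.840278, coefficient = 2
x_3 = 2.7500, f(x_3) = 7.562500, coefficient = 2
x_4 = 3.0833, f(x_4) = 9.506944, coefficient = 2
x_5 = 3.4167, f(x_5) = 11.673611, coefficient = 2
x_6 = 3.7500, f(x_6) = 14.062500, coefficient = 1

I ≈ (0.333333/2) × 94.972222 = 15.828704
Exact value: 15.791667
Error: 0.037037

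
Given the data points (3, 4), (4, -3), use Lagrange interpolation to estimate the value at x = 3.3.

Lagrange interpolation formula:
P(x) = Σ yᵢ × Lᵢ(x)
where Lᵢ(x) = Π_{j≠i} (x - xⱼ)/(xᵢ - xⱼ)

L_0(3.3) = (3.3 - 4)/(3 - 4) = 0.700000
L_1(3.3) = (3.3 - 3)/(4 - 3) = 0.300000

P(3.3) = 4×L_0(3.3) + (-3)×L_1(3.3)
P(3.3) = 1.900000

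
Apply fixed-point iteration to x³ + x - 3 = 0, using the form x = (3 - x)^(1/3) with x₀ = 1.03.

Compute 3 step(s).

Equation: x³ + x - 3 = 0
Fixed-point form: x = (3 - x)^(1/3)
x₀ = 1.03

x_1 = g(1.030000) = 1.253590
x_2 = g(1.253590) = 1.204247
x_3 = g(1.204247) = 1.215483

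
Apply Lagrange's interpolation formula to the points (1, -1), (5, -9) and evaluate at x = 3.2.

Lagrange interpolation formula:
P(x) = Σ yᵢ × Lᵢ(x)
where Lᵢ(x) = Π_{j≠i} (x - xⱼ)/(xᵢ - xⱼ)

L_0(3.2) = (3.2 - 5)/(1 - 5) = 0.450000
L_1(3.2) = (3.2 - 1)/(5 - 1) = 0.550000

P(3.2) = (-1)×L_0(3.2) + (-9)×L_1(3.2)
P(3.2) = -5.400000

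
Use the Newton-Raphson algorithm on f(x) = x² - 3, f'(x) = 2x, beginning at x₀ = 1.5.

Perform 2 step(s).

f(x) = x² - 3
f'(x) = 2x
x₀ = 1.5

Newton-Raphson formula: x_{n+1} = x_n - f(x_n)/f'(x_n)

Iteration 1:
  f(1.500000) = -0.750000
  f'(1.500000) = 3.000000
  x_1 = 1.500000 - (-0.750000)/3.000000 = 1.750000
Iteration 2:
  f(1.750000) = 0.062500
  f'(1.750000) = 3.500000
  x_2 = 1.750000 - 0.062500/3.500000 = 1.732143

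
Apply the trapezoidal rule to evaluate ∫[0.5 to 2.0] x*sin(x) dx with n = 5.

f(x) = x*sin(x)
a = 0.5, b = 2.0, n = 5
h = (b - a)/n = 0.300000

Trapezoidal rule: (h/2)[f(x₀) + 2f(x₁) + 2f(x₂) + ... + f(xₙ)]

x_0 = 0.5000, f(x_0) = 0.239713, coefficient = 1
x_1 = 0.8000, f(x_1) = 0.573885, coefficient = 2
x_2 = 1.1000, f(x_2) = 0.980328, coefficient = 2
x_3 = 1.4000, f(x_3) = 1.379630, coefficient = 2
x_4 = 1.7000, f(x_4) = 1.685830, coefficient = 2
x_5 = 2.0000, f(x_5) = 1.818595, coefficient = 1

I ≈ (0.300000/2) × 11.297653 = 1.694648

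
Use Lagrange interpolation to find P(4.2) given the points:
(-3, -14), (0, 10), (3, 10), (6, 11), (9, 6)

Lagrange interpolation formula:
P(x) = Σ yᵢ × Lᵢ(x)
where Lᵢ(x) = Π_{j≠i} (x - xⱼ)/(xᵢ - xⱼ)

L_0(4.2) = (4.2 - 0)/(-3 - 0) × (4.2 - 3)/(-3 - 3) × (4.2 - 6)/(-3 - 6) × (4.2 - 9)/(-3 - 9) = 0.022400
L_1(4.2) = (4.2 - (-3))/(0 - (-3)) × (4.2 - 3)/(0 - 3) × (4.2 - 6)/(0 - 6) × (4.2 - 9)/(0 - 9) = -0.153600
L_2(4.2) = (4.2 - (-3))/(3 - (-3)) × (4.2 - 0)/(3 - 0) × (4.2 - 6)/(3 - 6) × (4.2 - 9)/(3 - 9) = 0.806400
L_3(4.2) = (4.2 - (-3))/(6 - (-3)) × (4.2 - 0)/(6 - 0) × (4.2 - 3)/(6 - 3) × (4.2 - 9)/(6 - 9) = 0.358400
L_4(4.2) = (4.2 - (-3))/(9 - (-3)) × (4.2 - 0)/(9 - 0) × (4.2 - 3)/(9 - 3) × (4.2 - 6)/(9 - 6) = -0.033600

P(4.2) = (-14)×L_0(4.2) + 10×L_1(4.2) + 10×L_2(4.2) + 11×L_3(4.2) + 6×L_4(4.2)
P(4.2) = 9.955200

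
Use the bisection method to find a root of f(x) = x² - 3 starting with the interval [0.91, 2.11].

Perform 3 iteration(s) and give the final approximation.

f(x) = x² - 3
Initial interval: [0.91, 2.11]

Iteration 1:
  c_1 = (0.910000 + 2.110000)/2 = 1.510000
  f(c_1) = f(1.510000) = -0.719900
  f(a) × f(c) ≥ 0, new interval: [1.510000, 2.110000]
Iteration 2:
  c_2 = (1.510000 + 2.110000)/2 = 1.810000
  f(c_2) = f(1.810000) = 0.276100
  f(a) × f(c) < 0, new interval: [1.510000, 1.810000]
Iteration 3:
  c_3 = (1.510000 + 1.810000)/2 = 1.660000
  f(c_3) = f(1.660000) = -0.244400
  f(a) × f(c) ≥ 0, new interval: [1.660000, 1.810000]

After 3 iteration(s), the approximation is c_3 = 1.660000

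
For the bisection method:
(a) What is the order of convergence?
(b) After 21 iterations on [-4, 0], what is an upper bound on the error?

(a) Bisection has linear (order 1) convergence; the error is halved each step.

(b) Error bound = (b-a)/2^n = (0 - (-4))/2^{21}
    = 4/2^{21}

(a) 1 (linear); (b) error ≤ 1.91e-06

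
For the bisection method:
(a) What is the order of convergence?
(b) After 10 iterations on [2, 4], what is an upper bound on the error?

(a) Bisection has linear (order 1) convergence; the error is halved each step.

(b) Error bound = (b-a)/2^n = (4 - 2)/2^{10}
    = 2/2^{10}

(a) 1 (linear); (b) error ≤ 1.95e-03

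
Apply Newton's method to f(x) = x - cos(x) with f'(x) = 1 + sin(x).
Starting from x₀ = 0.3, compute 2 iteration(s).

f(x) = x - cos(x)
f'(x) = 1 + sin(x)
x₀ = 0.3

Newton-Raphson formula: x_{n+1} = x_n - f(x_n)/f'(x_n)

Iteration 1:
  f(0.300000) = -0.655336
  f'(0.300000) = 1.295520
  x_1 = 0.300000 - (-0.655336)/1.295520 = 0.805848
Iteration 2:
  f(0.805848) = 0.113349
  f'(0.805848) = 1.721418
  x_2 = 0.805848 - 0.113349/1.721418 = 0.740002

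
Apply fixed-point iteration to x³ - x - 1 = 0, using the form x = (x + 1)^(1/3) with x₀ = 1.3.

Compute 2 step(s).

Equation: x³ - x - 1 = 0
Fixed-point form: x = (x + 1)^(1/3)
x₀ = 1.3

x_1 = g(1.300000) = 1.320006
x_2 = g(1.320006) = 1.323822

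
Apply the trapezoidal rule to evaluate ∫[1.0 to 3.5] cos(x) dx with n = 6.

f(x) = cos(x)
a = 1.0, b = 3.5, n = 6
h = (b - a)/n = 0.416667

Trapezoidal rule: (h/2)[f(x₀) + 2f(x₁) + 2f(x₂) + ... + f(xₙ)]

x_0 = 1.0000, f(x_0) = 0.540302, coefficient = 1
x_1 = 1.4167, f(x_1) = 0.153520, coefficient = 2
x_2 = 1.8333, f(x_2) = -0.259531, coefficient = 2
x_3 = 2.2500, f(x_3) = -0.628174, coefficient = 2
x_4 = 2.6667, f(x_4) = -0.889327, coefficient = 2
x_5 = 3.0833, f(x_5) = -0.998303, coefficient = 2
x_6 = 3.5000, f(x_6) = -0.936457, coefficient = 1

I ≈ (0.416667/2) × -5.639784 = -1.174955
Exact value: -1.192254
Error: 0.017299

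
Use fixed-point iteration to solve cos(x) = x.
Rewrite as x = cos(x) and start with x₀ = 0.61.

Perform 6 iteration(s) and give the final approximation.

Equation: cos(x) = x
Fixed-point form: x = cos(x)
x₀ = 0.61

x_1 = g(0.610000) = 0.819648
x_2 = g(0.819648) = 0.682479
x_3 = g(0.682479) = 0.776012
x_4 = g(0.776012) = 0.713713
x_5 = g(0.713713) = 0.755937
x_6 = g(0.755937) = 0.727629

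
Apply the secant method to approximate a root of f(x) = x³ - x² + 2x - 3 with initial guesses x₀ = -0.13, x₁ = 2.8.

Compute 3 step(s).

f(x) = x³ - x² + 2x - 3
x₀ = -0.13, x₁ = 2.8

Secant formula: x_{n+1} = x_n - f(x_n)(x_n - x_{n-1})/(f(x_n) - f(x_{n-1}))

Iteration 1:
  f(-0.130000) = -3.279097
  f(2.800000) = 16.712000
  x_2 = 2.800000 - 16.712000×(2.800000 - (-0.130000))/(16.712000 - (-3.279097))
       = 0.350602
Iteration 2:
  f(2.800000) = 16.712000
  f(0.350602) = -2.378622
  x_3 = 0.350602 - (-2.378622)×(0.350602 - 2.800000)/(-2.378622 - 16.712000)
       = 0.655788
Iteration 3:
  f(0.350602) = -2.378622
  f(0.655788) = -1.836456
  x_4 = 0.655788 - (-1.836456)×(0.655788 - 0.350602)/(-1.836456 - (-2.378622))
       = 1.689531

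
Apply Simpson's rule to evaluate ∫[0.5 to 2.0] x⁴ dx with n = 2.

f(x) = x⁴
a = 0.5, b = 2.0, n = 2
h = (b - a)/n = 0.750000

Simpson's rule: (h/3)[f(x₀) + 4f(x₁) + 2f(x₂) + ... + f(xₙ)]

x_0 = 0.5000, f(x_0) = 0.062500, coefficient = 1
x_1 = 1.2500, f(x_1) = 2.441406, coefficient = 4
x_2 = 2.0000, f(x_2) = 16.000000, coefficient = 1

I ≈ (0.750000/3) × 25.828125 = 6.457031
Exact value: 6.393750
Error: 0.063281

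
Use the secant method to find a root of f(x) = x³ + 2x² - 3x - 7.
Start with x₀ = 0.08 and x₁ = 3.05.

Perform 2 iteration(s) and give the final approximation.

f(x) = x³ + 2x² - 3x - 7
x₀ = 0.08, x₁ = 3.05

Secant formula: x_{n+1} = x_n - f(x_n)(x_n - x_{n-1})/(f(x_n) - f(x_{n-1}))

Iteration 1:
  f(0.080000) = -7.226688
  f(3.050000) = 30.827625
  x_2 = 3.050000 - 30.827625×(3.050000 - 0.080000)/(30.827625 - (-7.226688))
       = 0.644017
Iteration 2:
  f(3.050000) = 30.827625
  f(0.644017) = -7.835424
  x_3 = 0.644017 - (-7.835424)×(0.644017 - 3.050000)/(-7.835424 - 30.827625)
       = 1.131611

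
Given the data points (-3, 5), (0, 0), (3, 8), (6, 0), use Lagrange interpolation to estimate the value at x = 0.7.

Lagrange interpolation formula:
P(x) = Σ yᵢ × Lᵢ(x)
where Lᵢ(x) = Π_{j≠i} (x - xⱼ)/(xᵢ - xⱼ)

L_0(0.7) = (0.7 - 0)/(-3 - 0) × (0.7 - 3)/(-3 - 3) × (0.7 - 6)/(-3 - 6) = -0.052673
L_1(0.7) = (0.7 - (-3))/(0 - (-3)) × (0.7 - 3)/(0 - 3) × (0.7 - 6)/(0 - 6) = 0.835241
L_2(0.7) = (0.7 - (-3))/(3 - (-3)) × (0.7 - 0)/(3 - 0) × (0.7 - 6)/(3 - 6) = 0.254204
L_3(0.7) = (0.7 - (-3))/(6 - (-3)) × (0.7 - 0)/(6 - 0) × (0.7 - 3)/(6 - 3) = -0.036772

P(0.7) = 5×L_0(0.7) + 0×L_1(0.7) + 8×L_2(0.7) + 0×L_3(0.7)
P(0.7) = 1.770265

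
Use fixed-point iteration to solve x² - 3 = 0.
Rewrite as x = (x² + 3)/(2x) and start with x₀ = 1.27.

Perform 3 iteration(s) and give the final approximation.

Equation: x² - 3 = 0
Fixed-point form: x = (x² + 3)/(2x)
x₀ = 1.27

x_1 = g(1.270000) = 1.816102
x_2 = g(1.816102) = 1.733996
x_3 = g(1.733996) = 1.732052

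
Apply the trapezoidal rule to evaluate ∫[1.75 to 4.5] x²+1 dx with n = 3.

f(x) = x²+1
a = 1.75, b = 4.5, n = 3
h = (b - a)/n = 0.916667

Trapezoidal rule: (h/2)[f(x₀) + 2f(x₁) + 2f(x₂) + ... + f(xₙ)]

x_0 = 1.7500, f(x_0) = 4.062500, coefficient = 1
x_1 = 2.6667, f(x_1) = 8.111111, coefficient = 2
x_2 = 3.5833, f(x_2) = 13.840278, coefficient = 2
x_3 = 4.5000, f(x_3) = 21.250000, coefficient = 1

I ≈ (0.916667/2) × 69.215278 = 31.723669
Exact value: 31.338542
Error: 0.385127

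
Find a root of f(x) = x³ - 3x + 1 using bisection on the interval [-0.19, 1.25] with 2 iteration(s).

f(x) = x³ - 3x + 1
Initial interval: [-0.19, 1.25]

Iteration 1:
  c_1 = (-0.190000 + 1.250000)/2 = 0.530000
  f(c_1) = f(0.530000) = -0.441123
  f(a) × f(c) < 0, new interval: [-0.190000, 0.530000]
Iteration 2:
  c_2 = (-0.190000 + 0.530000)/2 = 0.170000
  f(c_2) = f(0.170000) = 0.494913
  f(a) × f(c) ≥ 0, new interval: [0.170000, 0.530000]

After 2 iteration(s), the approximation is c_2 = 0.170000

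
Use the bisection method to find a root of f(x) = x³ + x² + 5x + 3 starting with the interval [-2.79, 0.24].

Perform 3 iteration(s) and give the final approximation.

f(x) = x³ + x² + 5x + 3
Initial interval: [-2.79, 0.24]

Iteration 1:
  c_1 = (-2.790000 + 0.240000)/2 = -1.275000
  f(c_1) = f(-1.275000) = -3.822047
  f(a) × f(c) ≥ 0, new interval: [-1.275000, 0.240000]
Iteration 2:
  c_2 = (-1.275000 + 0.240000)/2 = -0.517500
  f(c_2) = f(-0.517500) = 0.541717
  f(a) × f(c) < 0, new interval: [-1.275000, -0.517500]
Iteration 3:
  c_3 = (-1.275000 + (-0.517500))/2 = -0.896250
  f(c_3) = f(-0.896250) = -1.397911
  f(a) × f(c) ≥ 0, new interval: [-0.896250, -0.517500]

After 3 iteration(s), the approximation is c_3 = -0.896250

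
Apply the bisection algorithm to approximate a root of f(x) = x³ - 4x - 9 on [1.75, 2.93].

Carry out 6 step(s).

f(x) = x³ - 4x - 9
Initial interval: [1.75, 2.93]

Iteration 1:
  c_1 = (1.750000 + 2.930000)/2 = 2.340000
  f(c_1) = f(2.340000) = -5.547096
  f(a) × f(c) ≥ 0, new interval: [2.340000, 2.930000]
Iteration 2:
  c_2 = (2.340000 + 2.930000)/2 = 2.635000
  f(c_2) = f(2.635000) = -1.244602
  f(a) × f(c) ≥ 0, new interval: [2.635000, 2.930000]
Iteration 3:
  c_3 = (2.635000 + 2.930000)/2 = 2.782500
  f(c_3) = f(2.782500) = 1.412967
  f(a) × f(c) < 0, new interval: [2.635000, 2.782500]
Iteration 4:
  c_4 = (2.635000 + 2.782500)/2 = 2.708750
  f(c_4) = f(2.708750) = 0.039983
  f(a) × f(c) < 0, new interval: [2.635000, 2.708750]
Iteration 5:
  c_5 = (2.635000 + 2.708750)/2 = 2.671875
  f(c_5) = f(2.671875) = -0.613209
  f(a) × f(c) ≥ 0, new interval: [2.671875, 2.708750]
Iteration 6:
  c_6 = (2.671875 + 2.708750)/2 = 2.690313
  f(c_6) = f(2.690313) = -0.289356
  f(a) × f(c) ≥ 0, new interval: [2.690313, 2.708750]

After 6 iteration(s), the approximation is c_6 = 2.690313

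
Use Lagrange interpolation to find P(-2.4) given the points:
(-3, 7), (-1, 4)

Lagrange interpolation formula:
P(x) = Σ yᵢ × Lᵢ(x)
where Lᵢ(x) = Π_{j≠i} (x - xⱼ)/(xᵢ - xⱼ)

L_0(-2.4) = (-2.4 - (-1))/(-3 - (-1)) = 0.700000
L_1(-2.4) = (-2.4 - (-3))/(-1 - (-3)) = 0.300000

P(-2.4) = 7×L_0(-2.4) + 4×L_1(-2.4)
P(-2.4) = 6.100000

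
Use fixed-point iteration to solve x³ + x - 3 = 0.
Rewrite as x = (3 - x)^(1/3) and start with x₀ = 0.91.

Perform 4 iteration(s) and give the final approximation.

Equation: x³ + x - 3 = 0
Fixed-point form: x = (3 - x)^(1/3)
x₀ = 0.91

x_1 = g(0.910000) = 1.278543
x_2 = g(1.278543) = 1.198483
x_3 = g(1.198483) = 1.216782
x_4 = g(1.216782) = 1.212648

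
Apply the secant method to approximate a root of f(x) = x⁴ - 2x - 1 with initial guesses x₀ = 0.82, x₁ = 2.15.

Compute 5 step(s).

f(x) = x⁴ - 2x - 1
x₀ = 0.82, x₁ = 2.15

Secant formula: x_{n+1} = x_n - f(x_n)(x_n - x_{n-1})/(f(x_n) - f(x_{n-1}))

Iteration 1:
  f(0.820000) = -2.187878
  f(2.150000) = 16.067506
  x_2 = 2.150000 - 16.067506×(2.150000 - 0.820000)/(16.067506 - (-2.187878))
       = 0.979398
Iteration 2:
  f(2.150000) = 16.067506
  f(0.979398) = -2.038692
  x_3 = 0.979398 - (-2.038692)×(0.979398 - 2.150000)/(-2.038692 - 16.067506)
       = 1.111204
Iteration 3:
  f(0.979398) = -2.038692
  f(1.111204) = -1.697741
  x_4 = 1.111204 - (-1.697741)×(1.111204 - 0.979398)/(-1.697741 - (-2.038692))
       = 1.767521
Iteration 4:
  f(1.111204) = -1.697741
  f(1.767521) = 5.225141
  x_5 = 1.767521 - 5.225141×(1.767521 - 1.111204)/(5.225141 - (-1.697741))
       = 1.272156
Iteration 5:
  f(1.767521) = 5.225141
  f(1.272156) = -0.925153
  x_6 = 1.272156 - (-0.925153)×(1.272156 - 1.767521)/(-0.925153 - 5.225141)
       = 1.346671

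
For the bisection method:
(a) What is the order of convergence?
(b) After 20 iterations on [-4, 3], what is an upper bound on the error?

(a) Bisection has linear (order 1) convergence; the error is halved each step.

(b) Error bound = (b-a)/2^n = (3 - (-4))/2^{20}
    = 7/2^{20}

(a) 1 (linear); (b) error ≤ 6.68e-06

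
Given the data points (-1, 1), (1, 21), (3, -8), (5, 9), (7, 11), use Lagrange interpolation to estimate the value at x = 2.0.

Lagrange interpolation formula:
P(x) = Σ yᵢ × Lᵢ(x)
where Lᵢ(x) = Π_{j≠i} (x - xⱼ)/(xᵢ - xⱼ)

L_0(2.0) = (2.0 - 1)/(-1 - 1) × (2.0 - 3)/(-1 - 3) × (2.0 - 5)/(-1 - 5) × (2.0 - 7)/(-1 - 7) = -0.039062
L_1(2.0) = (2.0 - (-1))/(1 - (-1)) × (2.0 - 3)/(1 - 3) × (2.0 - 5)/(1 - 5) × (2.0 - 7)/(1 - 7) = 0.468750
L_2(2.0) = (2.0 - (-1))/(3 - (-1)) × (2.0 - 1)/(3 - 1) × (2.0 - 5)/(3 - 5) × (2.0 - 7)/(3 - 7) = 0.703125
L_3(2.0) = (2.0 - (-1))/(5 - (-1)) × (2.0 - 1)/(5 - 1) × (2.0 - 3)/(5 - 3) × (2.0 - 7)/(5 - 7) = -0.156250
L_4(2.0) = (2.0 - (-1))/(7 - (-1)) × (2.0 - 1)/(7 - 1) × (2.0 - 3)/(7 - 3) × (2.0 - 5)/(7 - 5) = 0.023438

P(2.0) = 1×L_0(2.0) + 21×L_1(2.0) + (-8)×L_2(2.0) + 9×L_3(2.0) + 11×L_4(2.0)
P(2.0) = 3.031250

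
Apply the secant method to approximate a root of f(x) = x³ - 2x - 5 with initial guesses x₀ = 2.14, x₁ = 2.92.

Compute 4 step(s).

f(x) = x³ - 2x - 5
x₀ = 2.14, x₁ = 2.92

Secant formula: x_{n+1} = x_n - f(x_n)(x_n - x_{n-1})/(f(x_n) - f(x_{n-1}))

Iteration 1:
  f(2.140000) = 0.520344
  f(2.920000) = 14.057088
  x_2 = 2.920000 - 14.057088×(2.920000 - 2.140000)/(14.057088 - 0.520344)
       = 2.110017
Iteration 2:
  f(2.920000) = 14.057088
  f(2.110017) = 0.174127
  x_3 = 2.110017 - 0.174127×(2.110017 - 2.920000)/(0.174127 - 14.057088)
       = 2.099858
Iteration 3:
  f(2.110017) = 0.174127
  f(2.099858) = 0.059406
  x_4 = 2.099858 - 0.059406×(2.099858 - 2.110017)/(0.059406 - 0.174127)
       = 2.094597
Iteration 4:
  f(2.099858) = 0.059406
  f(2.094597) = 0.000511
  x_5 = 2.094597 - 0.000511×(2.094597 - 2.099858)/(0.000511 - 0.059406)
       = 2.094552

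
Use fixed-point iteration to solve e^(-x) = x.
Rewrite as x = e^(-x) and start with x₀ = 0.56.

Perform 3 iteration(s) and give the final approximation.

Equation: e^(-x) = x
Fixed-point form: x = e^(-x)
x₀ = 0.56

x_1 = g(0.560000) = 0.571209
x_2 = g(0.571209) = 0.564842
x_3 = g(0.564842) = 0.568450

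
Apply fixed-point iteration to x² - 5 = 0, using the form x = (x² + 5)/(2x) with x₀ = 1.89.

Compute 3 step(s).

Equation: x² - 5 = 0
Fixed-point form: x = (x² + 5)/(2x)
x₀ = 1.89

x_1 = g(1.890000) = 2.267751
x_2 = g(2.267751) = 2.236289
x_3 = g(2.236289) = 2.236068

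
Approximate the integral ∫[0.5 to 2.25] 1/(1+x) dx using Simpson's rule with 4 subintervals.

f(x) = 1/(1+x)
a = 0.5, b = 2.25, n = 4
h = (b - a)/n = 0.437500

Simpson's rule: (h/3)[f(x₀) + 4f(x₁) + 2f(x₂) + ... + f(xₙ)]

x_0 = 0.5000, f(x_0) = 0.666667, coefficient = 1
x_1 = 0.9375, f(x_1) = 0.516129, coefficient = 4
x_2 = 1.3750, f(x_2) = 0.421053, coefficient = 2
x_3 = 1.8125, f(x_3) = 0.355556, coefficient = 4
x_4 = 2.2500, f(x_4) = 0.307692, coefficient = 1

I ≈ (0.437500/3) × 5.303203 = 0.773384
Exact value: 0.773190
Error: 0.000194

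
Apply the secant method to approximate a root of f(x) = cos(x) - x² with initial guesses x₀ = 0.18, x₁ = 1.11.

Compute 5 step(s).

f(x) = cos(x) - x²
x₀ = 0.18, x₁ = 1.11

Secant formula: x_{n+1} = x_n - f(x_n)(x_n - x_{n-1})/(f(x_n) - f(x_{n-1}))

Iteration 1:
  f(0.180000) = 0.951444
  f(1.110000) = -0.787438
  x_2 = 1.110000 - (-0.787438)×(1.110000 - 0.180000)/(-0.787438 - 0.951444)
       = 0.688857
Iteration 2:
  f(1.110000) = -0.787438
  f(0.688857) = 0.297449
  x_3 = 0.688857 - 0.297449×(0.688857 - 1.110000)/(0.297449 - (-0.787438))
       = 0.804324
Iteration 3:
  f(0.688857) = 0.297449
  f(0.804324) = 0.046661
  x_4 = 0.804324 - 0.046661×(0.804324 - 0.688857)/(0.046661 - 0.297449)
       = 0.825808
Iteration 4:
  f(0.804324) = 0.046661
  f(0.825808) = -0.003995
  x_5 = 0.825808 - (-0.003995)×(0.825808 - 0.804324)/(-0.003995 - 0.046661)
       = 0.824113
Iteration 5:
  f(0.825808) = -0.003995
  f(0.824113) = 0.000045
  x_6 = 0.824113 - 0.000045×(0.824113 - 0.825808)/(0.000045 - (-0.003995))
       = 0.824132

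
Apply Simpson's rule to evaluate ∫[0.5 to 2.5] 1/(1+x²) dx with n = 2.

f(x) = 1/(1+x²)
a = 0.5, b = 2.5, n = 2
h = (b - a)/n = 1.000000

Simpson's rule: (h/3)[f(x₀) + 4f(x₁) + 2f(x₂) + ... + f(xₙ)]

x_0 = 0.5000, f(x_0) = 0.800000, coefficient = 1
x_1 = 1.5000, f(x_1) = 0.307692, coefficient = 4
x_2 = 2.5000, f(x_2) = 0.137931, coefficient = 1

I ≈ (1.000000/3) × 2.168700 = 0.722900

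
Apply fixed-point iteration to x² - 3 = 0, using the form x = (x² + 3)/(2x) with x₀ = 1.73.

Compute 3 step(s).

Equation: x² - 3 = 0
Fixed-point form: x = (x² + 3)/(2x)
x₀ = 1.73

x_1 = g(1.730000) = 1.732052
x_2 = g(1.732052) = 1.732051
x_3 = g(1.732051) = 1.732051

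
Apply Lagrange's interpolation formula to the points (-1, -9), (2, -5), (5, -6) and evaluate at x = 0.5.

Lagrange interpolation formula:
P(x) = Σ yᵢ × Lᵢ(x)
where Lᵢ(x) = Π_{j≠i} (x - xⱼ)/(xᵢ - xⱼ)

L_0(0.5) = (0.5 - 2)/(-1 - 2) × (0.5 - 5)/(-1 - 5) = 0.375000
L_1(0.5) = (0.5 - (-1))/(2 - (-1)) × (0.5 - 5)/(2 - 5) = 0.750000
L_2(0.5) = (0.5 - (-1))/(5 - (-1)) × (0.5 - 2)/(5 - 2) = -0.125000

P(0.5) = (-9)×L_0(0.5) + (-5)×L_1(0.5) + (-6)×L_2(0.5)
P(0.5) = -6.375000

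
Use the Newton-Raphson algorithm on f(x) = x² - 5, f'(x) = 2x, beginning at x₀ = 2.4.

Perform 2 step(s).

f(x) = x² - 5
f'(x) = 2x
x₀ = 2.4

Newton-Raphson formula: x_{n+1} = x_n - f(x_n)/f'(x_n)

Iteration 1:
  f(2.400000) = 0.760000
  f'(2.400000) = 4.800000
  x_1 = 2.400000 - 0.760000/4.800000 = 2.241667
Iteration 2:
  f(2.241667) = 0.025069
  f'(2.241667) = 4.483333
  x_2 = 2.241667 - 0.025069/4.483333 = 2.236075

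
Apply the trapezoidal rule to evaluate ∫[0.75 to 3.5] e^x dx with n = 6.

f(x) = e^x
a = 0.75, b = 3.5, n = 6
h = (b - a)/n = 0.458333

Trapezoidal rule: (h/2)[f(x₀) + 2f(x₁) + 2f(x₂) + ... + f(xₙ)]

x_0 = 0.7500, f(x_0) = 2.117000, coefficient = 1
x_1 = 1.2083, f(x_1) = 3.347900, coefficient = 2
x_2 = 1.6667, f(x_2) = 5.294490, coefficient = 2
x_3 = 2.1250, f(x_3) = 8.372897, coefficient = 2
x_4 = 2.5833, f(x_4) = 13.241202, coefficient = 2
x_5 = 3.0417, f(x_5) = 20.940114, coefficient = 2
x_6 = 3.5000, f(x_6) = 33.115452, coefficient = 1

I ≈ (0.458333/2) × 137.625660 = 31.539214
Exact value: 30.998452
Error: 0.540762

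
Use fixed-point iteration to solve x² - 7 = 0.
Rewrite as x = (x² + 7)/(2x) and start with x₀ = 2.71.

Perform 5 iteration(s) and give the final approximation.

Equation: x² - 7 = 0
Fixed-point form: x = (x² + 7)/(2x)
x₀ = 2.71

x_1 = g(2.710000) = 2.646513
x_2 = g(2.646513) = 2.645751
x_3 = g(2.645751) = 2.645751
x_4 = g(2.645751) = 2.645751
x_5 = g(2.645751) = 2.645751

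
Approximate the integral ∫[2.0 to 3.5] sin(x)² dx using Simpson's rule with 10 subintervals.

f(x) = sin(x)²
a = 2.0, b = 3.5, n = 10
h = (b - a)/n = 0.150000

Simpson's rule: (h/3)[f(x₀) + 4f(x₁) + 2f(x₂) + ... + f(xₙ)]

x_0 = 2.0000, f(x_0) = 0.826822, coefficient = 1
x_1 = 2.1500, f(x_1) = 0.700400, coefficient = 4
x_2 = 2.3000, f(x_2) = 0.556076, coefficient = 2
x_3 = 2.4500, f(x_3) = 0.406744, coefficient = 4
x_4 = 2.6000, f(x_4) = 0.265742, coefficient = 2
x_5 = 2.7500, f(x_5) = 0.145665, coefficient = 4
x_6 = 2.9000, f(x_6) = 0.057240, coefficient = 2
x_7 = 3.0500, f(x_7) = 0.008366, coefficient = 4
x_8 = 3.2000, f(x_8) = 0.003408, coefficient = 2
x_9 = 3.3500, f(x_9) = 0.042808, coefficient = 4
x_10 = 3.5000, f(x_10) = 0.123049, coefficient = 1

I ≈ (0.150000/3) × 7.930733 = 0.396537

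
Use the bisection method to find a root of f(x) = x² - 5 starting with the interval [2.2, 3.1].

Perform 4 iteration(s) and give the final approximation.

f(x) = x² - 5
Initial interval: [2.2, 3.1]

Iteration 1:
  c_1 = (2.200000 + 3.100000)/2 = 2.650000
  f(c_1) = f(2.650000) = 2.022500
  f(a) × f(c) < 0, new interval: [2.200000, 2.650000]
Iteration 2:
  c_2 = (2.200000 + 2.650000)/2 = 2.425000
  f(c_2) = f(2.425000) = 0.880625
  f(a) × f(c) < 0, new interval: [2.200000, 2.425000]
Iteration 3:
  c_3 = (2.200000 + 2.425000)/2 = 2.312500
  f(c_3) = f(2.312500) = 0.347656
  f(a) × f(c) < 0, new interval: [2.200000, 2.312500]
Iteration 4:
  c_4 = (2.200000 + 2.312500)/2 = 2.256250
  f(c_4) = f(2.256250) = 0.090664
  f(a) × f(c) < 0, new interval: [2.200000, 2.256250]

After 4 iteration(s), the approximation is c_4 = 2.256250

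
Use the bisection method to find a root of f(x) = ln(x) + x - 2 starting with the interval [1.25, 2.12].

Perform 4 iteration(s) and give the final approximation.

f(x) = ln(x) + x - 2
Initial interval: [1.25, 2.12]

Iteration 1:
  c_1 = (1.250000 + 2.120000)/2 = 1.685000
  f(c_1) = f(1.685000) = 0.206766
  f(a) × f(c) < 0, new interval: [1.250000, 1.685000]
Iteration 2:
  c_2 = (1.250000 + 1.685000)/2 = 1.467500
  f(c_2) = f(1.467500) = -0.148940
  f(a) × f(c) ≥ 0, new interval: [1.467500, 1.685000]
Iteration 3:
  c_3 = (1.467500 + 1.685000)/2 = 1.576250
  f(c_3) = f(1.576250) = 0.031299
  f(a) × f(c) < 0, new interval: [1.467500, 1.576250]
Iteration 4:
  c_4 = (1.467500 + 1.576250)/2 = 1.521875
  f(c_4) = f(1.521875) = -0.058182
  f(a) × f(c) ≥ 0, new interval: [1.521875, 1.576250]

After 4 iteration(s), the approximation is c_4 = 1.521875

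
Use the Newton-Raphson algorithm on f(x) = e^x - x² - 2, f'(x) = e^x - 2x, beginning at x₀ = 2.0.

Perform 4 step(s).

f(x) = e^x - x² - 2
f'(x) = e^x - 2x
x₀ = 2.0

Newton-Raphson formula: x_{n+1} = x_n - f(x_n)/f'(x_n)

Iteration 1:
  f(2.000000) = 1.389056
  f'(2.000000) = 3.389056
  x_1 = 2.000000 - 1.389056/3.389056 = 1.590135
Iteration 2:
  f(1.590135) = 0.375881
  f'(1.590135) = 1.724140
  x_2 = 1.590135 - 0.375881/1.724140 = 1.372124
Iteration 3:
  f(1.372124) = 0.060994
  f'(1.372124) = 1.199470
  x_3 = 1.372124 - 0.060994/1.199470 = 1.321273
Iteration 4:
  f(1.321273) = 0.002428
  f'(1.321273) = 1.105644
  x_4 = 1.321273 - 0.002428/1.105644 = 1.319077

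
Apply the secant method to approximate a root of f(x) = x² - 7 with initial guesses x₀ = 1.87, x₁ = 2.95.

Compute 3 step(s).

f(x) = x² - 7
x₀ = 1.87, x₁ = 2.95

Secant formula: x_{n+1} = x_n - f(x_n)(x_n - x_{n-1})/(f(x_n) - f(x_{n-1}))

Iteration 1:
  f(1.870000) = -3.503100
  f(2.950000) = 1.702500
  x_2 = 2.950000 - 1.702500×(2.950000 - 1.870000)/(1.702500 - (-3.503100))
       = 2.596784
Iteration 2:
  f(2.950000) = 1.702500
  f(2.596784) = -0.256712
  x_3 = 2.596784 - (-0.256712)×(2.596784 - 2.950000)/(-0.256712 - 1.702500)
       = 2.643065
Iteration 3:
  f(2.596784) = -0.256712
  f(2.643065) = -0.014205
  x_4 = 2.643065 - (-0.014205)×(2.643065 - 2.596784)/(-0.014205 - (-0.256712))
       = 2.645776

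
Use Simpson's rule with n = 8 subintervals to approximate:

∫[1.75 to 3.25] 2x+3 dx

f(x) = 2x+3
a = 1.75, b = 3.25, n = 8
h = (b - a)/n = 0.187500

Simpson's rule: (h/3)[f(x₀) + 4f(x₁) + 2f(x₂) + ... + f(xₙ)]

x_0 = 1.7500, f(x_0) = 6.500000, coefficient = 1
x_1 = 1.9375, f(x_1) = 6.875000, coefficient = 4
x_2 = 2.1250, f(x_2) = 7.250000, coefficient = 2
x_3 = 2.3125, f(x_3) = 7.625000, coefficient = 4
x_4 = 2.5000, f(x_4) = 8.000000, coefficient = 2
x_5 = 2.6875, f(x_5) = 8.375000, coefficient = 4
x_6 = 2.8750, f(x_6) = 8.750000, coefficient = 2
x_7 = 3.0625, f(x_7) = 9.125000, coefficient = 4
x_8 = 3.2500, f(x_8) = 9.500000, coefficient = 1

I ≈ (0.187500/3) × 192.000000 = 12.000000
Exact value: 12.000000
Error: 0.000000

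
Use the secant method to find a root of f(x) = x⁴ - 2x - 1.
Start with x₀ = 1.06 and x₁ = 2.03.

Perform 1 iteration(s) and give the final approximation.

f(x) = x⁴ - 2x - 1
x₀ = 1.06, x₁ = 2.03

Secant formula: x_{n+1} = x_n - f(x_n)(x_n - x_{n-1})/(f(x_n) - f(x_{n-1}))

Iteration 1:
  f(1.060000) = -1.857523
  f(2.030000) = 11.921817
  x_2 = 2.030000 - 11.921817×(2.030000 - 1.060000)/(11.921817 - (-1.857523))
       = 1.190761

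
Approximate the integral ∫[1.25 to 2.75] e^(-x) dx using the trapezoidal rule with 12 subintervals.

f(x) = e^(-x)
a = 1.25, b = 2.75, n = 12
h = (b - a)/n = 0.125000

Trapezoidal rule: (h/2)[f(x₀) + 2f(x₁) + 2f(x₂) + ... + f(xₙ)]

x_0 = 1.2500, f(x_0) = 0.286505, coefficient = 1
x_1 = 1.3750, f(x_1) = 0.252840, coefficient = 2
x_2 = 1.5000, f(x_2) = 0.223130, coefficient = 2
x_3 = 1.6250, f(x_3) = 0.196912, coefficient = 2
x_4 = 1.7500, f(x_4) = 0.173774, coefficient = 2
x_5 = 1.8750, f(x_5) = 0.153355, coefficient = 2
x_6 = 2.0000, f(x_6) = 0.135335, coefficient = 2
x_7 = 2.1250, f(x_7) = 0.119433, coefficient = 2
x_8 = 2.2500, f(x_8) = 0.105399, coefficient = 2
x_9 = 2.3750, f(x_9) = 0.093014, coefficient = 2
x_10 = 2.5000, f(x_10) = 0.082085, coefficient = 2
x_11 = 2.6250, f(x_11) = 0.072440, coefficient = 2
x_12 = 2.7500, f(x_12) = 0.063928, coefficient = 1

I ≈ (0.125000/2) × 3.565867 = 0.222867
Exact value: 0.222577
Error: 0.000290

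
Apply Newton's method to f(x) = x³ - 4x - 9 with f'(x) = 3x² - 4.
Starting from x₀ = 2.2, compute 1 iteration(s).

f(x) = x³ - 4x - 9
f'(x) = 3x² - 4
x₀ = 2.2

Newton-Raphson formula: x_{n+1} = x_n - f(x_n)/f'(x_n)

Iteration 1:
  f(2.200000) = -7.152000
  f'(2.200000) = 10.520000
  x_1 = 2.200000 - (-7.152000)/10.520000 = 2.879848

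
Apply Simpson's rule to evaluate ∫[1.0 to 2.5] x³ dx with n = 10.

f(x) = x³
a = 1.0, b = 2.5, n = 10
h = (b - a)/n = 0.150000

Simpson's rule: (h/3)[f(x₀) + 4f(x₁) + 2f(x₂) + ... + f(xₙ)]

x_0 = 1.0000, f(x_0) = 1.000000, coefficient = 1
x_1 = 1.1500, f(x_1) = 1.520875, coefficient = 4
x_2 = 1.3000, f(x_2) = 2.197000, coefficient = 2
x_3 = 1.4500, f(x_3) = 3.048625, coefficient = 4
x_4 = 1.6000, f(x_4) = 4.096000, coefficient = 2
x_5 = 1.7500, f(x_5) = 5.359375, coefficient = 4
x_6 = 1.9000, f(x_6) = 6.859000, coefficient = 2
x_7 = 2.0500, f(x_7) = 8.615125, coefficient = 4
x_8 = 2.2000, f(x_8) = 10.648000, coefficient = 2
x_9 = 2.3500, f(x_9) = 12.977875, coefficient = 4
x_10 = 2.5000, f(x_10) = 15.625000, coefficient = 1

I ≈ (0.150000/3) × 190.312500 = 9.515625
Exact value: 9.515625
Error: 0.000000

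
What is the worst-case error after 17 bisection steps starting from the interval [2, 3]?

Bisection error bound: |error| ≤ (b-a)/2^n
|error| ≤ (3 - 2)/2^17 = 1/2^17
|error| ≤ 0.0000076294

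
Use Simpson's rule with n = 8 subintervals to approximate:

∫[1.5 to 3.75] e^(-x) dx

f(x) = e^(-x)
a = 1.5, b = 3.75, n = 8
h = (b - a)/n = 0.281250

Simpson's rule: (h/3)[f(x₀) + 4f(x₁) + 2f(x₂) + ... + f(xₙ)]

x_0 = 1.5000, f(x_0) = 0.223130, coefficient = 1
x_1 = 1.7812, f(x_1) = 0.168427, coefficient = 4
x_2 = 2.0625, f(x_2) = 0.127136, coefficient = 2
x_3 = 2.3438, f(x_3) = 0.095967, coefficient = 4
x_4 = 2.6250, f(x_4) = 0.072440, coefficient = 2
x_5 = 2.9062, f(x_5) = 0.054680, coefficient = 4
x_6 = 3.1875, f(x_6) = 0.041275, coefficient = 2
x_7 = 3.4688, f(x_7) = 0.031156, coefficient = 4
x_8 = 3.7500, f(x_8) = 0.023518, coefficient = 1

I ≈ (0.281250/3) × 2.129272 = 0.199619
Exact value: 0.199612
Error: 0.000007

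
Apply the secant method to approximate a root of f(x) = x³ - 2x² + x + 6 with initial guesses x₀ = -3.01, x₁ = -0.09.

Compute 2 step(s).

f(x) = x³ - 2x² + x + 6
x₀ = -3.01, x₁ = -0.09

Secant formula: x_{n+1} = x_n - f(x_n)(x_n - x_{n-1})/(f(x_n) - f(x_{n-1}))

Iteration 1:
  f(-3.010000) = -42.401101
  f(-0.090000) = 5.893071
  x_2 = -0.090000 - 5.893071×(-0.090000 - (-3.010000))/(5.893071 - (-42.401101))
       = -0.446311
Iteration 2:
  f(-0.090000) = 5.893071
  f(-0.446311) = 5.066398
  x_3 = -0.446311 - 5.066398×(-0.446311 - (-0.090000))/(5.066398 - 5.893071)
       = -2.630024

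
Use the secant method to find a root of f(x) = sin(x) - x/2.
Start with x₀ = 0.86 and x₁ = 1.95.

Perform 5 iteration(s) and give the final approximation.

f(x) = sin(x) - x/2
x₀ = 0.86, x₁ = 1.95

Secant formula: x_{n+1} = x_n - f(x_n)(x_n - x_{n-1})/(f(x_n) - f(x_{n-1}))

Iteration 1:
  f(0.860000) = 0.327843
  f(1.950000) = -0.046040
  x_2 = 1.950000 - (-0.046040)×(1.950000 - 0.860000)/(-0.046040 - 0.327843)
       = 1.815776
Iteration 2:
  f(1.950000) = -0.046040
  f(1.815776) = 0.062254
  x_3 = 1.815776 - 0.062254×(1.815776 - 1.950000)/(0.062254 - (-0.046040))
       = 1.892936
Iteration 3:
  f(1.815776) = 0.062254
  f(1.892936) = 0.002092
  x_4 = 1.892936 - 0.002092×(1.892936 - 1.815776)/(0.002092 - 0.062254)
       = 1.895619
Iteration 4:
  f(1.892936) = 0.002092
  f(1.895619) = -0.000102
  x_5 = 1.895619 - (-0.000102)×(1.895619 - 1.892936)/(-0.000102 - 0.002092)
       = 1.895494
Iteration 5:
  f(1.895619) = -0.000102
  f(1.895494) = 0.000000
  x_6 = 1.895494 - 0.000000×(1.895494 - 1.895619)/(0.000000 - (-0.000102))
       = 1.895494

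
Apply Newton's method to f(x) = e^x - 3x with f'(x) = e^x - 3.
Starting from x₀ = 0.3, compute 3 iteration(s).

f(x) = e^x - 3x
f'(x) = e^x - 3
x₀ = 0.3

Newton-Raphson formula: x_{n+1} = x_n - f(x_n)/f'(x_n)

Iteration 1:
  f(0.300000) = 0.449859
  f'(0.300000) = -1.650141
  x_1 = 0.300000 - 0.449859/(-1.650141) = 0.572618
Iteration 2:
  f(0.572618) = 0.055048
  f'(0.572618) = -1.227097
  x_2 = 0.572618 - 0.055048/(-1.227097) = 0.617479
Iteration 3:
  f(0.617479) = 0.001811
  f'(0.617479) = -1.145753
  x_3 = 0.617479 - 0.001811/(-1.145753) = 0.619059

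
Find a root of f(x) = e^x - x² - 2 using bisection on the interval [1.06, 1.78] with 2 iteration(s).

f(x) = e^x - x² - 2
Initial interval: [1.06, 1.78]

Iteration 1:
  c_1 = (1.060000 + 1.780000)/2 = 1.420000
  f(c_1) = f(1.420000) = 0.120720
  f(a) × f(c) < 0, new interval: [1.060000, 1.420000]
Iteration 2:
  c_2 = (1.060000 + 1.420000)/2 = 1.240000
  f(c_2) = f(1.240000) = -0.081987
  f(a) × f(c) ≥ 0, new interval: [1.240000, 1.420000]

After 2 iteration(s), the approximation is c_2 = 1.240000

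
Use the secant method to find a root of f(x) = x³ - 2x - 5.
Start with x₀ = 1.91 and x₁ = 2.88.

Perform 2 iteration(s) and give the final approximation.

f(x) = x³ - 2x - 5
x₀ = 1.91, x₁ = 2.88

Secant formula: x_{n+1} = x_n - f(x_n)(x_n - x_{n-1})/(f(x_n) - f(x_{n-1}))

Iteration 1:
  f(1.910000) = -1.852129
  f(2.880000) = 13.127872
  x_2 = 2.880000 - 13.127872×(2.880000 - 1.910000)/(13.127872 - (-1.852129))
       = 2.029931
Iteration 2:
  f(2.880000) = 13.127872
  f(2.029931) = -0.695289
  x_3 = 2.029931 - (-0.695289)×(2.029931 - 2.880000)/(-0.695289 - 13.127872)
       = 2.072688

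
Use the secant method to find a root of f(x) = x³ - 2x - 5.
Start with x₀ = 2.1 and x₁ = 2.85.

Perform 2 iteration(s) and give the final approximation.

f(x) = x³ - 2x - 5
x₀ = 2.1, x₁ = 2.85

Secant formula: x_{n+1} = x_n - f(x_n)(x_n - x_{n-1})/(f(x_n) - f(x_{n-1}))

Iteration 1:
  f(2.100000) = 0.061000
  f(2.850000) = 12.449125
  x_2 = 2.850000 - 12.449125×(2.850000 - 2.100000)/(12.449125 - 0.061000)
       = 2.096307
Iteration 2:
  f(2.850000) = 12.449125
  f(2.096307) = 0.019613
  x_3 = 2.096307 - 0.019613×(2.096307 - 2.850000)/(0.019613 - 12.449125)
       = 2.095118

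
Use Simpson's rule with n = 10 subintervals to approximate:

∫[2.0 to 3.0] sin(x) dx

f(x) = sin(x)
a = 2.0, b = 3.0, n = 10
h = (b - a)/n = 0.100000

Simpson's rule: (h/3)[f(x₀) + 4f(x₁) + 2f(x₂) + ... + f(xₙ)]

x_0 = 2.0000, f(x_0) = 0.909297, coefficient = 1
x_1 = 2.1000, f(x_1) = 0.863209, coefficient = 4
x_2 = 2.2000, f(x_2) = 0.808496, coefficient = 2
x_3 = 2.3000, f(x_3) = 0.745705, coefficient = 4
x_4 = 2.4000, f(x_4) = 0.675463, coefficient = 2
x_5 = 2.5000, f(x_5) = 0.598472, coefficient = 4
x_6 = 2.6000, f(x_6) = 0.515501, coefficient = 2
x_7 = 2.7000, f(x_7) = 0.427380, coefficient = 4
x_8 = 2.8000, f(x_8) = 0.334988, coefficient = 2
x_9 = 2.9000, f(x_9) = 0.239249, coefficient = 4
x_10 = 3.0000, f(x_10) = 0.141120, coefficient = 1

I ≈ (0.100000/3) × 17.215379 = 0.573846
Exact value: 0.573846
Error: 0.000000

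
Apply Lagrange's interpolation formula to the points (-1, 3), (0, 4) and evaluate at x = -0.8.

Lagrange interpolation formula:
P(x) = Σ yᵢ × Lᵢ(x)
where Lᵢ(x) = Π_{j≠i} (x - xⱼ)/(xᵢ - xⱼ)

L_0(-0.8) = (-0.8 - 0)/(-1 - 0) = 0.800000
L_1(-0.8) = (-0.8 - (-1))/(0 - (-1)) = 0.200000

P(-0.8) = 3×L_0(-0.8) + 4×L_1(-0.8)
P(-0.8) = 3.200000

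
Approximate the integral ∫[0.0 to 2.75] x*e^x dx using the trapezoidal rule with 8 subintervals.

f(x) = x*e^x
a = 0.0, b = 2.75, n = 8
h = (b - a)/n = 0.343750

Trapezoidal rule: (h/2)[f(x₀) + 2f(x₁) + 2f(x₂) + ... + f(xₙ)]

x_0 = 0.0000, f(x_0) = 0.000000, coefficient = 1
x_1 = 0.3438, f(x_1) = 0.484765, coefficient = 2
x_2 = 0.6875, f(x_2) = 1.367257, coefficient = 2
x_3 = 1.0312, f(x_3) = 2.892212, coefficient = 2
x_4 = 1.3750, f(x_4) = 5.438230, coefficient = 2
x_5 = 1.7188, f(x_5) = 9.586418, coefficient = 2
x_6 = 2.0625, f(x_6) = 16.222819, coefficient = 2
x_7 = 2.4062, f(x_7) = 26.690816, coefficient = 2
x_8 = 2.7500, f(x_8) = 43.017238, coefficient = 1

I ≈ (0.343750/2) × 168.382272 = 28.940703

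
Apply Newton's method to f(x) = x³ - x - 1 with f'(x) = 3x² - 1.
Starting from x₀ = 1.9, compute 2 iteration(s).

f(x) = x³ - x - 1
f'(x) = 3x² - 1
x₀ = 1.9

Newton-Raphson formula: x_{n+1} = x_n - f(x_n)/f'(x_n)

Iteration 1:
  f(1.900000) = 3.959000
  f'(1.900000) = 9.830000
  x_1 = 1.900000 - 3.959000/9.830000 = 1.497253
Iteration 2:
  f(1.497253) = 0.859240
  f'(1.497253) = 5.725302
  x_2 = 1.497253 - 0.859240/5.725302 = 1.347176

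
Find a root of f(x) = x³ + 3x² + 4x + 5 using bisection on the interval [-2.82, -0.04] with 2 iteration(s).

f(x) = x³ + 3x² + 4x + 5
Initial interval: [-2.82, -0.04]

Iteration 1:
  c_1 = (-2.820000 + (-0.040000))/2 = -1.430000
  f(c_1) = f(-1.430000) = 2.490493
  f(a) × f(c) < 0, new interval: [-2.820000, -1.430000]
Iteration 2:
  c_2 = (-2.820000 + (-1.430000))/2 = -2.125000
  f(c_2) = f(-2.125000) = 0.451172
  f(a) × f(c) < 0, new interval: [-2.820000, -2.125000]

After 2 iteration(s), the approximation is c_2 = -2.125000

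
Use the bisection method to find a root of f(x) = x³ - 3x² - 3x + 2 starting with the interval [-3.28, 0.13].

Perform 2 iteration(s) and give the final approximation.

f(x) = x³ - 3x² - 3x + 2
Initial interval: [-3.28, 0.13]

Iteration 1:
  c_1 = (-3.280000 + 0.130000)/2 = -1.575000
  f(c_1) = f(-1.575000) = -4.623859
  f(a) × f(c) ≥ 0, new interval: [-1.575000, 0.130000]
Iteration 2:
  c_2 = (-1.575000 + 0.130000)/2 = -0.722500
  f(c_2) = f(-0.722500) = 2.224332
  f(a) × f(c) < 0, new interval: [-1.575000, -0.722500]

After 2 iteration(s), the approximation is c_2 = -0.722500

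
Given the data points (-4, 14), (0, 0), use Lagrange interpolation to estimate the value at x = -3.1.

Lagrange interpolation formula:
P(x) = Σ yᵢ × Lᵢ(x)
where Lᵢ(x) = Π_{j≠i} (x - xⱼ)/(xᵢ - xⱼ)

L_0(-3.1) = (-3.1 - 0)/(-4 - 0) = 0.775000
L_1(-3.1) = (-3.1 - (-4))/(0 - (-4)) = 0.225000

P(-3.1) = 14×L_0(-3.1) + 0×L_1(-3.1)
P(-3.1) = 10.850000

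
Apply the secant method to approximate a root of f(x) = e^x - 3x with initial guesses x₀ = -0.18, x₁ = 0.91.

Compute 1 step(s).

f(x) = e^x - 3x
x₀ = -0.18, x₁ = 0.91

Secant formula: x_{n+1} = x_n - f(x_n)(x_n - x_{n-1})/(f(x_n) - f(x_{n-1}))

Iteration 1:
  f(-0.180000) = 1.375270
  f(0.910000) = -0.245677
  x_2 = 0.910000 - (-0.245677)×(0.910000 - (-0.180000))/(-0.245677 - 1.375270)
       = 0.744795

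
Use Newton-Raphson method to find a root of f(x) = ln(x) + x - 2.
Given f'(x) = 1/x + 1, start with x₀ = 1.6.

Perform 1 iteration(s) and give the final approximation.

f(x) = ln(x) + x - 2
f'(x) = 1/x + 1
x₀ = 1.6

Newton-Raphson formula: x_{n+1} = x_n - f(x_n)/f'(x_n)

Iteration 1:
  f(1.600000) = 0.070004
  f'(1.600000) = 1.625000
  x_1 = 1.600000 - 0.070004/1.625000 = 1.556921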